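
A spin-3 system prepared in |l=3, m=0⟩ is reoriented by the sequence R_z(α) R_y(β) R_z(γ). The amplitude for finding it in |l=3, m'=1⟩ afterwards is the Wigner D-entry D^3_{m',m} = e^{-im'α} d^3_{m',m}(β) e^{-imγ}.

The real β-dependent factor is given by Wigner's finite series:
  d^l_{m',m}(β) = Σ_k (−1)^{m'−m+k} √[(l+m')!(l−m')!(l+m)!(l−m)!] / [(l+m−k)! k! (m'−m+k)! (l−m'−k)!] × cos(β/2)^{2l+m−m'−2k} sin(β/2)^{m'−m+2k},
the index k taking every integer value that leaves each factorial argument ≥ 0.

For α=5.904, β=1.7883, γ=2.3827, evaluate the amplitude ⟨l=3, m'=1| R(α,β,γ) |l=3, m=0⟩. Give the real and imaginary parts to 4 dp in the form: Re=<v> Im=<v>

Re=0.3013 Im=0.1201

D^3_{1,0}(5.904,1.7883,2.3827) = e^{-i·1·5.904}·d^3_{1,0}(1.7883)·e^{-i·0·2.3827}. Compute d first:
With c≡cos(β/2)=0.626182 and s≡sin(β/2)=0.779677, N=[24·2·6·6]^{1/2}=41.569219
k∈{0,1,2} keeps every argument non-negative
  k=0: (−1)^1·41.5692/(12)·0.6262^5·0.7797^1 = -0.260020
  k=1: (−1)^2·41.5692/(4)·0.6262^3·0.7797^3 = +1.209365
  k=2: (−1)^3·41.5692/(12)·0.6262^1·0.7797^5 = -0.624978
d^3_{1,0}(1.7883) = -0.260020 +1.209365 -0.624978 = +0.324366
D = (+0.928967+0.370164i)·(+0.324366)·(+1.000000+0.000000i) = +0.301326+0.120069i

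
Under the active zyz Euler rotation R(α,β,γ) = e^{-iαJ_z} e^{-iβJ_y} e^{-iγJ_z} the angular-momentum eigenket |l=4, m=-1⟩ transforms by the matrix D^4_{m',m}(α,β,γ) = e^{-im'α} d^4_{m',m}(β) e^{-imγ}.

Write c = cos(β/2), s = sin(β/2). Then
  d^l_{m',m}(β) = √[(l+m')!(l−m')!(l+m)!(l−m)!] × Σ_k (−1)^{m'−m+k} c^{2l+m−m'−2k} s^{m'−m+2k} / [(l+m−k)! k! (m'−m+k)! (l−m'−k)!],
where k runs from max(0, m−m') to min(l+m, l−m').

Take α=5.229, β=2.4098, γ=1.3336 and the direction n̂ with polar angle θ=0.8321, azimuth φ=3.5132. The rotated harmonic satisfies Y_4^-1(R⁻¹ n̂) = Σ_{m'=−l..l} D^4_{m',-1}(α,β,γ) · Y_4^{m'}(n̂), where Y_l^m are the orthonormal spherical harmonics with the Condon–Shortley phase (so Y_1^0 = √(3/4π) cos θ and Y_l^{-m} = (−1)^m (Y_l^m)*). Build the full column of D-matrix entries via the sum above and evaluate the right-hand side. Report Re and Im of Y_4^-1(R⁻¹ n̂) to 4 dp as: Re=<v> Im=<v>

Need the full column D^4_{m',-1} for m'=−4..4 at α=5.229, β=2.4098, γ=1.3336.
cos(β/2)=0.357786, sin(β/2)=0.933803
d^4_{-4,-1}: single k=3 term ⇒ +0.035726;  D = -0.034539-0.009131i
d^4_{-3,-1}: k∈[2..3] ⇒ +0.014519 -0.164830 = -0.150311;  D = +0.038375+0.145330i
d^4_{-2,-1}: k∈[1..3] ⇒ +0.002973 -0.101273 +0.459901 = +0.361601;  D = +0.258394-0.252959i
d^4_{-1,-1}: k∈[0..3] ⇒ +0.000269 -0.027438 +0.373799 -0.848752 = -0.502121;  D = -0.482647-0.138482i
d^4_{0,-1}: k∈[0..3] ⇒ -0.003134 +0.128101 -0.872600 +0.990666 = +0.243032;  D = +0.057107+0.236228i
d^4_{1,-1}: k∈[0..3] ⇒ +0.018292 -0.373799 +1.273127 -0.578154 = +0.339465;  D = -0.247500+0.232337i
d^4_{2,-1}: k∈[0..2] ⇒ -0.067515 +0.689851 -0.939828 = -0.317492;  D = +0.303276+0.093940i
d^4_{3,-1}: k∈[0..1] ⇒ +0.164830 -0.673676 = -0.508846;  D = +0.109174+0.496996i
d^4_{4,-1}: single k=0 term ⇒ -0.243357;  D = -0.180881+0.162802i
Y_4^{m'}(θ=0.8321,φ=3.5132) and Σ D·Y over m':
  (-0.0345-0.0091i)·(+0.0111-0.1318i)  (+0.0384+0.1453i)·(-0.1500+0.3058i)  (+0.2584-0.2530i)·(+0.2926-0.2689i)  (-0.4826-0.1385i)·(-0.0381+0.0148i)  (+0.0571+0.2362i)·(-0.3604+0.0000i)  (-0.2475+0.2323i)·(+0.0381+0.0148i)  (+0.3033+0.0939i)·(+0.2926+0.2689i)  (+0.1092+0.4970i)·(+0.1500+0.3058i)  (-0.1809+0.1628i)·(+0.0111+0.1318i)
Y_4^-1(R⁻¹ n̂) = -0.152811-0.036024i

Re=-0.1528 Im=-0.0360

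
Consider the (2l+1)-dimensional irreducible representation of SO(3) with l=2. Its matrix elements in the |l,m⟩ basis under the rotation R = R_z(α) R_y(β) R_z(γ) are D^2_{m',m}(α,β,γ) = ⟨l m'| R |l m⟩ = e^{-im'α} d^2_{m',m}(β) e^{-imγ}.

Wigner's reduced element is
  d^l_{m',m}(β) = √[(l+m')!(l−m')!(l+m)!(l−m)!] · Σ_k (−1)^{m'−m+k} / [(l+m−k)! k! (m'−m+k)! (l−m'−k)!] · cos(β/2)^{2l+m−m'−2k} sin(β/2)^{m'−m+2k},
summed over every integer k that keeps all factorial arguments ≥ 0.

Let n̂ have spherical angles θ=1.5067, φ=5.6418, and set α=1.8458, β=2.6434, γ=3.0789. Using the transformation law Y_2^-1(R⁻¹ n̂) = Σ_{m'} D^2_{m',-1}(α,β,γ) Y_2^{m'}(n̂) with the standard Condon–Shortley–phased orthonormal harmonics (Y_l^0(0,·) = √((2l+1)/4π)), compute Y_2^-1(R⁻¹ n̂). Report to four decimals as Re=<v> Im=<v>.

Need the full column D^2_{m',-1} for m'=−2..2 at α=1.8458, β=2.6434, γ=3.0789.
cos(β/2)=0.246528, sin(β/2)=0.969136
d^2_{-2,-1}: single k=1 term ⇒ +0.029041;  D = +0.025661+0.013599i
d^2_{-1,-1}: k∈[0..1] ⇒ +0.003694 -0.171247 = -0.167554;  D = -0.035307+0.163791i
d^2_{0,-1}: k∈[0..1] ⇒ -0.035568 +0.549662 = +0.514094;  D = -0.513084+0.032209i
d^2_{1,-1}: k∈[0..1] ⇒ +0.171247 -0.882141 = -0.710894;  D = -0.235529-0.670743i
d^2_{2,-1}: single k=0 term ⇒ -0.448797;  D = -0.367160+0.258094i
Y_2^{m'}(θ=1.5067,φ=5.6418) and Σ D·Y over m':
  (+0.0257+0.0136i)·(+0.1093+0.3688i)  (-0.0353+0.1638i)·(+0.0396+0.0295i)  (-0.5131+0.0322i)·(-0.3115+0.0000i)  (-0.2355-0.6707i)·(-0.0396+0.0295i)  (-0.3672+0.2581i)·(+0.1093-0.3688i)
Y_2^-1(R⁻¹ n̂) = +0.235594+0.189564i

Re=0.2356 Im=0.1896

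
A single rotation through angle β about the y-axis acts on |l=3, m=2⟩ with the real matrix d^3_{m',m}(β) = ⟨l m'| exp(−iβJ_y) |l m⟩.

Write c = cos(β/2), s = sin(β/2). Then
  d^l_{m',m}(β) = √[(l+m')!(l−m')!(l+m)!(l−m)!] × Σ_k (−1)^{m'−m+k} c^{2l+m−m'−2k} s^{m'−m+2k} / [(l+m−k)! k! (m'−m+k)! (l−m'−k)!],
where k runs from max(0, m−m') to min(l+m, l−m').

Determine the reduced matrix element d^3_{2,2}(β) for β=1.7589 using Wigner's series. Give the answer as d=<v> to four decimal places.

d=-0.4232

d^3_{2,2}(β=1.7589) via Wigner's sum:
c=cos(1.7589/2)=0.637575, s=sin(1.7589/2)=0.770388; N=√[120·1·120·1]=120.000000
k: max(0,(2)−(2))=0 … min(3+(2),3−(2))=1
  k=0: (−1)^0·120.0000/(120)·0.6376^6·0.7704^0 = +0.067172
  k=1: (−1)^1·120.0000/(24)·0.6376^4·0.7704^2 = -0.490359
d^3_{2,2}(1.7589) = +0.067172 -0.490359 = -0.423187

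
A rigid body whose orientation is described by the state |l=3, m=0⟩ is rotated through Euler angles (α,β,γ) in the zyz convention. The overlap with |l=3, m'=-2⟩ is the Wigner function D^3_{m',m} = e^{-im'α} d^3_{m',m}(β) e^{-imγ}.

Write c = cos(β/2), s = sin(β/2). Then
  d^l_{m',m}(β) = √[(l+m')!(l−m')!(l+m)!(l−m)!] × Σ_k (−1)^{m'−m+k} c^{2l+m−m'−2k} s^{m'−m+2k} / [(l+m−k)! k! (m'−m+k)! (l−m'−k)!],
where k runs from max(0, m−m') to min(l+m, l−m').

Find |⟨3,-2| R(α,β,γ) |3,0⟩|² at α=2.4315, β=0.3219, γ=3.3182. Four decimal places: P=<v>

P=0.0169

D^3_{-2,0}(2.4315,0.3219,3.3182) = e^{-i·-2·2.4315}·d^3_{-2,0}(0.3219)·e^{-i·0·3.3182}. Compute d first:
Half-angle: c=0.987075, s=0.160256. N=√(1·120·6·6)=65.726707
The bounds max(0,m−m')=2 and min(l+m,l−m')=3 give 2 terms
  k=2: (−1)^0·65.7267/(12)·0.9871^4·0.1603^2 = +0.133534
  k=3: (−1)^1·65.7267/(12)·0.9871^2·0.1603^4 = -0.003520
d^3_{-2,0}(0.3219) = +0.133534 -0.003520 = +0.130014
|D^3_{-2,0}|² = |d^3_{-2,0}(β)|² = (+0.130014)² = 0.016904 (the z-rotation phases have unit modulus)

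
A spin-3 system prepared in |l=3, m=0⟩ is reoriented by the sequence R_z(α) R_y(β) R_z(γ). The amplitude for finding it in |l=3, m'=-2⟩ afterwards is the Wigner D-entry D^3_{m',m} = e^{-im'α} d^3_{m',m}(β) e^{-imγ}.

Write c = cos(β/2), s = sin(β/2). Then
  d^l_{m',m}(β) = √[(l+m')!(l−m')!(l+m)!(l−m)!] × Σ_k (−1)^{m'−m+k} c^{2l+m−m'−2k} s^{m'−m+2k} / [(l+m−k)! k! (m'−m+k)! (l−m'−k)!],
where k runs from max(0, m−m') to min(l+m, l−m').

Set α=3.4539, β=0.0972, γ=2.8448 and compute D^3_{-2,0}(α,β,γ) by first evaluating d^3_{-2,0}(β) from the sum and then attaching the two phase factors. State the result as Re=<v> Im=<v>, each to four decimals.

Split into d^3_{-2,0}(β=0.0972) × two z-phases.
c=cos(0.0972/2)=0.998819, s=sin(0.0972/2)=0.048581; N=√[1·120·6·6]=65.726707
The bounds max(0,m−m')=2 and min(l+m,l−m')=3 give 2 terms
  k=2: (−1)^0·65.7267/(12)·0.9988^4·0.0486^2 = +0.012866
  k=3: (−1)^1·65.7267/(12)·0.9988^2·0.0486^4 = -0.000030
d^3_{-2,0}(0.0972) = +0.012866 -0.000030 = +0.012835
Phases: e^{-i·(-2)·3.4539}=+0.811189+0.584785i, e^{-i·(0)·2.8448}=+1.000000+0.000000i ⇒ D=+0.010412+0.007506i

Re=0.0104 Im=0.0075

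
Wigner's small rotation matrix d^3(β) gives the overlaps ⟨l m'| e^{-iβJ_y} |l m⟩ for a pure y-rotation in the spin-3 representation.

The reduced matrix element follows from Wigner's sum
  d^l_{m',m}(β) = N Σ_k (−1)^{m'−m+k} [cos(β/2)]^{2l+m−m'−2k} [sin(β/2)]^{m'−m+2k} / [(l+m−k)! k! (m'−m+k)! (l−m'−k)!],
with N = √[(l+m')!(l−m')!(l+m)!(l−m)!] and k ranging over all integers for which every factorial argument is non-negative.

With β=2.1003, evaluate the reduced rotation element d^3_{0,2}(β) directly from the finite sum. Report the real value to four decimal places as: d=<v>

d=-0.5152

d^3_{0,2}(β=2.1003) via Wigner's sum:
Half-angle: c=0.497441, s=0.867498. N=√(6·6·120·1)=65.726707
k∈{2,3} keeps every argument non-negative
  k=2: (−1)^0·65.7267/(12)·0.4974^4·0.8675^2 = +0.252385
  k=3: (−1)^1·65.7267/(12)·0.4974^2·0.8675^4 = -0.767569
d^3_{0,2}(2.1003) = +0.252385 -0.767569 = -0.515184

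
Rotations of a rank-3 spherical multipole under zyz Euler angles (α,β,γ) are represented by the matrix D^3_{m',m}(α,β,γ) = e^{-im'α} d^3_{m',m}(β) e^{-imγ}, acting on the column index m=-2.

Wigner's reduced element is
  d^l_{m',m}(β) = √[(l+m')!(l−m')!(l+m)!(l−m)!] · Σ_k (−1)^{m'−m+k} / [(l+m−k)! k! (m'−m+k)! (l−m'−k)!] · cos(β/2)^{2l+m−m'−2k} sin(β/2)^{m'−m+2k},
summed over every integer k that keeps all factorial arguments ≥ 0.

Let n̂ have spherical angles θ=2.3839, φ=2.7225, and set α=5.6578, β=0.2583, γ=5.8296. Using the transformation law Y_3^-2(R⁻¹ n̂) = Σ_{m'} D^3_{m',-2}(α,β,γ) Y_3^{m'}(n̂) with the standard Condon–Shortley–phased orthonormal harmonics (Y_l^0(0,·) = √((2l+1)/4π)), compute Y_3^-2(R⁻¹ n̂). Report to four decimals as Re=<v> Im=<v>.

Need the full column D^3_{m',-2} for m'=−3..3 at α=5.6578, β=0.2583, γ=5.8296.
cos(β/2)=0.991672, sin(β/2)=0.128791
d^3_{-3,-2}: single k=1 term ⇒ +0.302553;  D = -0.283343-0.106091i
d^3_{-2,-2}: k∈[0..1] ⇒ +0.951059 -0.080207 = +0.870852;  D = -0.482440-0.725007i
d^3_{-1,-2}: k∈[0..1] ⇒ -0.390594 +0.013176 = -0.377418;  D = -0.014429+0.377142i
d^3_{0,-2}: k∈[0..1] ⇒ +0.087863 -0.001482 = +0.086381;  D = +0.053209-0.068048i
d^3_{1,-2}: k∈[0..1] ⇒ -0.013176 +0.000111 = -0.013065;  D = -0.012550+0.003633i
d^3_{2,-2}: k∈[0..1] ⇒ +0.001353 -0.000005 = +0.001348;  D = +0.001269+0.000454i
d^3_{3,-2}: single k=0 term ⇒ -0.000086;  D = -0.000049-0.000071i
Y_3^{m'}(θ=2.3839,φ=2.7225) and Σ D·Y over m':
  (-0.2833-0.1061i)·(-0.0418-0.1288i)  (-0.4824-0.7250i)·(-0.2345-0.2607i)  (-0.0144+0.3771i)·(-0.3324-0.1481i)  (+0.0532-0.0680i)·(+0.0980+0.0000i)  (-0.0125+0.0036i)·(+0.3324-0.1481i)  (+0.0013+0.0005i)·(-0.2345+0.2607i)  (-0.0000-0.0001i)·(+0.0418-0.1288i)
Y_3^-2(R⁻¹ n̂) = -0.015887+0.210110i

Re=-0.0159 Im=0.2101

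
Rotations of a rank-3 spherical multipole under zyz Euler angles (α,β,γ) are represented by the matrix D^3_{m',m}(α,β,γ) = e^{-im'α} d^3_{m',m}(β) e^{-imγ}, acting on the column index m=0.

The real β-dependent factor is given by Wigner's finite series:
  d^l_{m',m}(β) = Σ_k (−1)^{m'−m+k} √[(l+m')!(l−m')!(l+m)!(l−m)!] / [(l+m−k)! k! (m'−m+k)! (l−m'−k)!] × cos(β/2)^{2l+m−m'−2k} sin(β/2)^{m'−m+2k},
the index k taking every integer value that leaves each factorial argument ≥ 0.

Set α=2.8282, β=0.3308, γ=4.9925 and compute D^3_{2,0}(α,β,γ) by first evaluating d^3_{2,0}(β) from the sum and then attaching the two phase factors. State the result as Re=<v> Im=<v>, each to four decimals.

Re=0.1107 Im=0.0801

D^3_{2,0}(2.8282,0.3308,4.9925) = e^{-i·2·2.8282}·d^3_{2,0}(0.3308)·e^{-i·0·4.9925}. Compute d first:
Half-angle: c=0.986353, s=0.164647. N=√(120·1·6·6)=65.726707
k: max(0,(0)−(2))=0 … min(3+(0),3−(2))=1
  k=0: (−1)^2·65.7267/(12)·0.9864^4·0.1646^2 = +0.140539
  k=1: (−1)^3·65.7267/(12)·0.9864^2·0.1646^4 = -0.003916
d^3_{2,0}(0.3308) = +0.140539 -0.003916 = +0.136623
Phases: e^{-i·(2)·2.8282}=+0.809917+0.586544i, e^{-i·(0)·4.9925}=+1.000000+0.000000i ⇒ D=+0.110653+0.080135i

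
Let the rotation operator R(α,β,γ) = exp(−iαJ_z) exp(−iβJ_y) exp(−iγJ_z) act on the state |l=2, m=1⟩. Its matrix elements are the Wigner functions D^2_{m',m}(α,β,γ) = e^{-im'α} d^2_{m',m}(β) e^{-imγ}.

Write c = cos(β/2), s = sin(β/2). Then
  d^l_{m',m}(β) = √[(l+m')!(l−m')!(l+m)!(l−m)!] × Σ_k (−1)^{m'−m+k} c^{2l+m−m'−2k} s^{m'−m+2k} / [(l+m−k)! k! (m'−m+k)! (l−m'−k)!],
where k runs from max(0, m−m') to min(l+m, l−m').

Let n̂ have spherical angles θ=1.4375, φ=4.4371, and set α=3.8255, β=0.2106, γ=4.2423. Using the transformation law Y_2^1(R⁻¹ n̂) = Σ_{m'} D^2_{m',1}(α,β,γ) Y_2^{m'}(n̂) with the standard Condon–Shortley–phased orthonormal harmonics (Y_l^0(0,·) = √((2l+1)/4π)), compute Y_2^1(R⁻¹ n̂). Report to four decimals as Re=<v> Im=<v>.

Need the full column D^2_{m',1} for m'=−2..2 at α=3.8255, β=0.2106, γ=4.2423.
cos(β/2)=0.994461, sin(β/2)=0.105106
d^2_{-2,1}: single k=3 term ⇒ +0.002309;  D = -0.002227-0.000610i
d^2_{-1,1}: k∈[2..3] ⇒ +0.032775 -0.000122 = +0.032653;  D = +0.029858-0.013219i
d^2_{0,1}: k∈[1..2] ⇒ +0.253200 -0.002828 = +0.250372;  D = -0.113410+0.223214i
d^2_{1,1}: k∈[0..1] ⇒ +0.978028 -0.032775 = +0.945252;  D = -0.200576-0.923727i
d^2_{2,1}: single k=0 term ⇒ -0.206737;  D = -0.161650-0.128878i
Y_2^{m'}(θ=1.4375,φ=4.4371) and Σ D·Y over m':
  (-0.0022-0.0006i)·(-0.3234-0.1985i)  (+0.0299-0.0132i)·(-0.0277+0.0979i)  (-0.1134+0.2232i)·(-0.2987+0.0000i)  (-0.2006-0.9237i)·(+0.0277+0.0979i)  (-0.1617-0.1289i)·(-0.3234+0.1985i)
Y_2^1(R⁻¹ n̂) = +0.197713-0.098349i

Re=0.1977 Im=-0.0983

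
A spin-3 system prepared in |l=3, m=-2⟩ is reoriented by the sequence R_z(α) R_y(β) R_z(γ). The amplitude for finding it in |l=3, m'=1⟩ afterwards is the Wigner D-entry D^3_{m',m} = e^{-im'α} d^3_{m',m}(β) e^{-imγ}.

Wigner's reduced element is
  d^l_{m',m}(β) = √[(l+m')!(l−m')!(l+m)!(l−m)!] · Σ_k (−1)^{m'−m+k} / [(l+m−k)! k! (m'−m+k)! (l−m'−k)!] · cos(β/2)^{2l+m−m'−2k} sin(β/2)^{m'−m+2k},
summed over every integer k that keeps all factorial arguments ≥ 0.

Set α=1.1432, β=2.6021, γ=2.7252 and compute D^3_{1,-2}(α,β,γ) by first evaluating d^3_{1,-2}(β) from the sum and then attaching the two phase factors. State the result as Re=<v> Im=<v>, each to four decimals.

D^3_{1,-2}(1.1432,2.6021,2.7252) = e^{-i·1·1.1432}·d^3_{1,-2}(2.6021)·e^{-i·-2·2.7252}. Compute d first:
With c≡cos(β/2)=0.266487 and s≡sin(β/2)=0.963839, N=[24·2·1·120]^{1/2}=75.894664
Admissible k: 0..1 (factorial args all ≥0)
  k=0: (−1)^3·75.8947/(12)·0.2665^3·0.9638^3 = -0.107169
  k=1: (−1)^4·75.8947/(24)·0.2665^1·0.9638^5 = +0.700967
d^3_{1,-2}(2.6021) = -0.107169 +0.700967 = +0.593797
Attach z-rotation phases: D = e^{-i(1)(1.1432)}·(+0.593797)·e^{-i(-2)(2.7252)} = -0.234070-0.545716i

Re=-0.2341 Im=-0.5457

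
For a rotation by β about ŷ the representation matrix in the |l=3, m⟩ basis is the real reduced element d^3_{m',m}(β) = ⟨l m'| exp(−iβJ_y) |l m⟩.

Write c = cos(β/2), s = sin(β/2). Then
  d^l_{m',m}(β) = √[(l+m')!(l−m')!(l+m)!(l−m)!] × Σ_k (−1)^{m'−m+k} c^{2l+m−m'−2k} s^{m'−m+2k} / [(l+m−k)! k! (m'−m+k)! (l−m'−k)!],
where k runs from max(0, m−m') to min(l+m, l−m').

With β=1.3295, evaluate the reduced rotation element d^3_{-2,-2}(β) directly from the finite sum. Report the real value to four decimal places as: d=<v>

d^3_{-2,-2}(β=1.3295) via Wigner's sum:
Half-angle: c=0.787071, s=0.616862. N=√(1·120·1·120)=120.000000
Admissible k: 0..1 (factorial args all ≥0)
  k=0: (−1)^0·120.0000/(120)·0.7871^6·0.6169^0 = +0.237730
  k=1: (−1)^1·120.0000/(24)·0.7871^4·0.6169^2 = -0.730134
d^3_{-2,-2}(1.3295) = +0.237730 -0.730134 = -0.492404

d=-0.4924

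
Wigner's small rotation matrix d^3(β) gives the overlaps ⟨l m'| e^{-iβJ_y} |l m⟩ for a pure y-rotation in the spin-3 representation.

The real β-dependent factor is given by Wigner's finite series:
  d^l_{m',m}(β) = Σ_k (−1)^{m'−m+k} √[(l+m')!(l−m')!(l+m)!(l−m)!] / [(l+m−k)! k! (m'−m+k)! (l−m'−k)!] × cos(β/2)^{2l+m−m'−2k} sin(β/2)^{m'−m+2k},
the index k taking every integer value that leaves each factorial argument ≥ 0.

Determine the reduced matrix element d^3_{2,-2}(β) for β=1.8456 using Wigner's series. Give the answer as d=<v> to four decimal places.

d=0.4792

d^3_{2,-2}(β=1.8456) via Wigner's sum:
With c≡cos(β/2)=0.603590 and s≡sin(β/2)=0.797295, N=[120·1·1·120]^{1/2}=120.000000
The bounds max(0,m−m')=0 and min(l+m,l−m')=1 give 2 terms
  k=0: (−1)^4·120.0000/(24)·0.6036^2·0.7973^4 = +0.736088
  k=1: (−1)^5·120.0000/(120)·0.6036^0·0.7973^6 = -0.256870
d^3_{2,-2}(1.8456) = +0.736088 -0.256870 = +0.479218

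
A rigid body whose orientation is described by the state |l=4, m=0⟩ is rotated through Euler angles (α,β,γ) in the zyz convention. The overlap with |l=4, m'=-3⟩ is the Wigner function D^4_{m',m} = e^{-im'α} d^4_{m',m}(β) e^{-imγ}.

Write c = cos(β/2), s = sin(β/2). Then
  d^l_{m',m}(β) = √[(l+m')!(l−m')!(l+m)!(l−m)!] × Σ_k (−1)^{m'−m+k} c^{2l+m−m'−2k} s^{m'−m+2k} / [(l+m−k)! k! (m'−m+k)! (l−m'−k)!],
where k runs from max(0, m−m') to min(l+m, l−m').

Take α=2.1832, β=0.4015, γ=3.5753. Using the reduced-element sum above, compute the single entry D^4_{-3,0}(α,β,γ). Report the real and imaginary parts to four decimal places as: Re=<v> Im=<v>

Re=0.0784 Im=0.0214

Split into d^4_{-3,0}(β=0.4015) × two z-phases.
c=cos(0.4015/2)=0.979917, s=sin(0.4015/2)=0.199404; N=√[1·5040·24·24]=1703.830978
Admissible k: 3..4 (factorial args all ≥0)
  k=3: (−1)^0·1703.8310/(144)·0.9799^5·0.1994^3 = +0.084765
  k=4: (−1)^1·1703.8310/(144)·0.9799^3·0.1994^5 = -0.003510
d^4_{-3,0}(0.4015) = +0.084765 -0.003510 = +0.081255
D = (+0.964721+0.263274i)·(+0.081255)·(+1.000000+0.000000i) = +0.078388+0.021392i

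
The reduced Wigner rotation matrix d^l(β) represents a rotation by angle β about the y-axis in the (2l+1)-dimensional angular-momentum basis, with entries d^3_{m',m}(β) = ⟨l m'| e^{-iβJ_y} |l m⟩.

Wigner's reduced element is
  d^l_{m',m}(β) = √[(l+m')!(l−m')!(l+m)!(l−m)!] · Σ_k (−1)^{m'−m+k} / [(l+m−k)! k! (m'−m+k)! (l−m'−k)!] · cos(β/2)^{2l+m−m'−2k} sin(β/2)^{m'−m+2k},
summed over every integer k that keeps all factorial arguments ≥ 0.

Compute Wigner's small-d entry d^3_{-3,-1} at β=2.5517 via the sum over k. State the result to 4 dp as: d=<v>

d=0.0253

d^3_{-3,-1}(β=2.5517) via Wigner's sum:
Half-angle: c=0.290688, s=0.956818. N=√(1·720·2·24)=185.903201
k: max(0,(-1)−(-3))=2 … min(3+(-1),3−(-3))=2
  k=2: (−1)^0·185.9032/(48)·0.2907^4·0.9568^2 = +0.025317
d^3_{-3,-1}(2.5517) = +0.025317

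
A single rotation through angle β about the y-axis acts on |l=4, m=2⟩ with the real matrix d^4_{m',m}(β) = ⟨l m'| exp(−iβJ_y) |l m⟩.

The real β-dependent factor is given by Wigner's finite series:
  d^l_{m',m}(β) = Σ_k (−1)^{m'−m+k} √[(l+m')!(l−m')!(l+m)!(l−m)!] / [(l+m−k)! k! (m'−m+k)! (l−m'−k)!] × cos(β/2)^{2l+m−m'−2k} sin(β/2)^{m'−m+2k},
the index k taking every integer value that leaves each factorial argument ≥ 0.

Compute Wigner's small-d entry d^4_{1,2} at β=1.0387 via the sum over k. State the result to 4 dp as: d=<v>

d^4_{1,2}(β=1.0387) via Wigner's sum:
Half-angle: c=0.868142, s=0.496316. N=√(120·6·720·2)=1018.233765
k∈{1,2,3} keeps every argument non-negative
  k=1: (−1)^0·1018.2338/(240)·0.8681^7·0.4963^1 = +0.782582
  k=2: (−1)^1·1018.2338/(48)·0.8681^5·0.4963^3 = -1.278894
  k=3: (−1)^2·1018.2338/(72)·0.8681^3·0.4963^5 = +0.278662
d^4_{1,2}(1.0387) = +0.782582 -1.278894 +0.278662 = -0.217650

d=-0.2177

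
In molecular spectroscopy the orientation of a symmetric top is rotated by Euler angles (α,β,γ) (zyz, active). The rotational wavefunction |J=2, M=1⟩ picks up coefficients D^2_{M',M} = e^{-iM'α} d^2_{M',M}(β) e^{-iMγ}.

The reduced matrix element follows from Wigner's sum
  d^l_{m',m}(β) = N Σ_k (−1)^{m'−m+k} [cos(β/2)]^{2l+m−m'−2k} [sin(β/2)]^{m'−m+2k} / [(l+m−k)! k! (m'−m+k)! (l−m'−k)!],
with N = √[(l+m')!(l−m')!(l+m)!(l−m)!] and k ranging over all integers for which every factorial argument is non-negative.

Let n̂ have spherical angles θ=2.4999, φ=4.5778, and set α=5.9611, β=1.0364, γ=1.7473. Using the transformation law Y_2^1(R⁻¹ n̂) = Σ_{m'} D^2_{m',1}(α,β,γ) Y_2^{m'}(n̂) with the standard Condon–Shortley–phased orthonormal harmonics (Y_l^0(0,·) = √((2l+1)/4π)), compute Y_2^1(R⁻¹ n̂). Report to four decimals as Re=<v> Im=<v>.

Need the full column D^2_{m',1} for m'=−2..2 at α=5.9611, β=1.0364, γ=1.7473.
cos(β/2)=0.868712, sin(β/2)=0.495317
d^2_{-2,1}: single k=3 term ⇒ +0.211133;  D = -0.154466-0.143935i
d^2_{-1,1}: k∈[2..3] ⇒ +0.555444 -0.060191 = +0.495252;  D = -0.236823-0.434959i
d^2_{0,1}: k∈[1..2] ⇒ +0.795402 -0.258584 = +0.536818;  D = -0.094259-0.528478i
d^2_{1,1}: k∈[0..1] ⇒ +0.569513 -0.555444 = +0.014069;  D = +0.002041-0.013921i
d^2_{2,1}: single k=0 term ⇒ -0.649443;  D = -0.292772+0.579708i
Y_2^{m'}(θ=2.4999,φ=4.5778) and Σ D·Y over m':
  (-0.1545-0.1439i)·(-0.1334-0.0368i)  (-0.2368-0.4350i)·(+0.0497-0.3671i)  (-0.0943-0.5285i)·(+0.2918+0.0000i)  (+0.0020-0.0139i)·(-0.0497-0.3671i)  (-0.2928+0.5797i)·(-0.1334+0.0368i)
Y_2^1(R⁻¹ n̂) = -0.171121-0.152179i

Re=-0.1711 Im=-0.1522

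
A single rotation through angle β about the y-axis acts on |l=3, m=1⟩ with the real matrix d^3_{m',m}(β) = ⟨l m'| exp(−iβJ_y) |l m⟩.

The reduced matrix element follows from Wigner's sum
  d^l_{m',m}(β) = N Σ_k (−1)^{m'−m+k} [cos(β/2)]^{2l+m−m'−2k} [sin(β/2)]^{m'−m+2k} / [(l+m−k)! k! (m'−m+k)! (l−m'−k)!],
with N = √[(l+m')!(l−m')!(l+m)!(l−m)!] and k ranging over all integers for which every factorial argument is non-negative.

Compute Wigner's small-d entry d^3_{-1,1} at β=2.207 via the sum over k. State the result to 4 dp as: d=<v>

d=-0.3281

d^3_{-1,1}(β=2.207) via Wigner's sum:
c=cos(2.207/2)=0.450474, s=sin(2.207/2)=0.892789; N=√[2·24·24·2]=48.000000
Admissible k: 2..4 (factorial args all ≥0)
  k=2: (−1)^0·48.0000/(8)·0.4505^4·0.8928^2 = +0.196938
  k=3: (−1)^1·48.0000/(6)·0.4505^2·0.8928^4 = -1.031397
  k=4: (−1)^2·48.0000/(48)·0.4505^0·0.8928^6 = +0.506401
d^3_{-1,1}(2.207) = +0.196938 -1.031397 +0.506401 = -0.328059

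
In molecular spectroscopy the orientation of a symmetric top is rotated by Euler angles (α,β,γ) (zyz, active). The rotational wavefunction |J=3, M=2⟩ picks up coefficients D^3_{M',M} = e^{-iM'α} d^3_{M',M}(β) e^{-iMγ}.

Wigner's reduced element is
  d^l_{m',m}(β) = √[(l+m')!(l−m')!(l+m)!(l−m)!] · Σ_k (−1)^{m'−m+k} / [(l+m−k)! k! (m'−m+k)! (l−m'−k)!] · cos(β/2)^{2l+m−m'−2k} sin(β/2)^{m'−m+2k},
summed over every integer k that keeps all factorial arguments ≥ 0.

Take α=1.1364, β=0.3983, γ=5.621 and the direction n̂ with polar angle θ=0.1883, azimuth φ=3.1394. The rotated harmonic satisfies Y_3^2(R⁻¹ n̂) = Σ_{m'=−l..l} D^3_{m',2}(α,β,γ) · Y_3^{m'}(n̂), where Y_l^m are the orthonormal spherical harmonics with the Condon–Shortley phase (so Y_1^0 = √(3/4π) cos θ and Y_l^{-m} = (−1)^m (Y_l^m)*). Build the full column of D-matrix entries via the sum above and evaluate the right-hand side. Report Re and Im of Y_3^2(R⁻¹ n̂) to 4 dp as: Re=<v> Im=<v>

Need the full column D^3_{m',2} for m'=−3..3 at α=1.1364, β=0.3983, γ=5.621.
cos(β/2)=0.980235, sin(β/2)=0.197836
d^3_{-3,2}: single k=5 term ⇒ +0.000728;  D = +0.000015-0.000728i
d^3_{-2,2}: k∈[4..5] ⇒ +0.007360 -0.000060 = +0.007300;  D = -0.006555-0.003212i
d^3_{-1,2}: k∈[3..4] ⇒ +0.046125 -0.000939 = +0.045186;  D = -0.035112+0.028441i
d^3_{0,2}: k∈[2..3] ⇒ +0.197922 -0.008062 = +0.189860;  D = +0.046314+0.184124i
d^3_{1,2}: k∈[1..2] ⇒ +0.566183 -0.046125 = +0.520058;  D = +0.510897+0.097181i
d^3_{2,2}: k∈[0..1] ⇒ +0.887118 -0.180677 = +0.706441;  D = +0.411827-0.573984i
d^3_{3,2}: single k=0 term ⇒ -0.438564;  D = +0.215639+0.381887i
Y_3^{m'}(θ=0.1883,φ=3.1394) and Σ D·Y over m':
  (+0.0000-0.0007i)·(-0.0027-0.0000i)  (-0.0066-0.0032i)·(+0.0352+0.0002i)  (-0.0351+0.0284i)·(-0.2314-0.0005i)  (+0.0463+0.1841i)·(+0.6689+0.0000i)  (+0.5109+0.0972i)·(+0.2314-0.0005i)  (+0.4118-0.5740i)·(+0.0352-0.0002i)  (+0.2156+0.3819i)·(+0.0027-0.0000i)
Y_3^2(R⁻¹ n̂) = +0.172148+0.119506i

Re=0.1721 Im=0.1195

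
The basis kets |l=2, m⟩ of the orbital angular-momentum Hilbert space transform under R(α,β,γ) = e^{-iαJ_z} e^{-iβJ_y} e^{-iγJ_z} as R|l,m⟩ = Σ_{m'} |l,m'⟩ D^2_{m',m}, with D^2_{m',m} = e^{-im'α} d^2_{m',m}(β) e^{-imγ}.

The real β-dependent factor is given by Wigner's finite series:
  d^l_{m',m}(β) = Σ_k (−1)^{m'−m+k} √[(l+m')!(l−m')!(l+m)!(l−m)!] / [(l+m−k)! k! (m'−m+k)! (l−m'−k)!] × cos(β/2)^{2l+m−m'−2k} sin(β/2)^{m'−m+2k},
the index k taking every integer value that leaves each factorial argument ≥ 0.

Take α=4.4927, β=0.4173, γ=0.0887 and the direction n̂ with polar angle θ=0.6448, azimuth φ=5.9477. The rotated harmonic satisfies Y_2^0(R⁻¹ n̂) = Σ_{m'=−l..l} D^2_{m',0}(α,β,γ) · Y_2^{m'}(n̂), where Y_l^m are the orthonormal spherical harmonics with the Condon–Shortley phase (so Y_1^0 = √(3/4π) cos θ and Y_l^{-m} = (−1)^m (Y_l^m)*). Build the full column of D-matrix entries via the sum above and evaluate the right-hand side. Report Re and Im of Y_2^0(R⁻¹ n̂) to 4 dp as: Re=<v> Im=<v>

Re=0.2294 Im=0.0000

Need the full column D^2_{m',0} for m'=−2..2 at α=4.4927, β=0.4173, γ=0.0887.
cos(β/2)=0.978311, sin(β/2)=0.207139
d^2_{-2,0}: single k=2 term ⇒ +0.100590;  D = -0.091036+0.042789i
d^2_{-1,0}: k∈[1..2] ⇒ +0.475083 -0.021298 = +0.453785;  D = -0.098892-0.442879i
d^2_{0,0}: k∈[0..2] ⇒ +0.916028 -0.164263 +0.001841 = +0.753606;  D = +0.753606+0.000000i
d^2_{1,0}: k∈[0..1] ⇒ -0.475083 +0.021298 = -0.453785;  D = +0.098892-0.442879i
d^2_{2,0}: single k=0 term ⇒ +0.100590;  D = -0.091036-0.042789i
Y_2^{m'}(θ=0.6448,φ=5.9477) and Σ D·Y over m':
  (-0.0910+0.0428i)·(+0.1093+0.0868i)  (-0.0989-0.4429i)·(+0.3504+0.1222i)  (+0.7536+0.0000i)·(+0.2890+0.0000i)  (+0.0989-0.4429i)·(-0.3504+0.1222i)  (-0.0910-0.0428i)·(+0.1093-0.0868i)
Y_2^0(R⁻¹ n̂) = +0.229367-0.000000i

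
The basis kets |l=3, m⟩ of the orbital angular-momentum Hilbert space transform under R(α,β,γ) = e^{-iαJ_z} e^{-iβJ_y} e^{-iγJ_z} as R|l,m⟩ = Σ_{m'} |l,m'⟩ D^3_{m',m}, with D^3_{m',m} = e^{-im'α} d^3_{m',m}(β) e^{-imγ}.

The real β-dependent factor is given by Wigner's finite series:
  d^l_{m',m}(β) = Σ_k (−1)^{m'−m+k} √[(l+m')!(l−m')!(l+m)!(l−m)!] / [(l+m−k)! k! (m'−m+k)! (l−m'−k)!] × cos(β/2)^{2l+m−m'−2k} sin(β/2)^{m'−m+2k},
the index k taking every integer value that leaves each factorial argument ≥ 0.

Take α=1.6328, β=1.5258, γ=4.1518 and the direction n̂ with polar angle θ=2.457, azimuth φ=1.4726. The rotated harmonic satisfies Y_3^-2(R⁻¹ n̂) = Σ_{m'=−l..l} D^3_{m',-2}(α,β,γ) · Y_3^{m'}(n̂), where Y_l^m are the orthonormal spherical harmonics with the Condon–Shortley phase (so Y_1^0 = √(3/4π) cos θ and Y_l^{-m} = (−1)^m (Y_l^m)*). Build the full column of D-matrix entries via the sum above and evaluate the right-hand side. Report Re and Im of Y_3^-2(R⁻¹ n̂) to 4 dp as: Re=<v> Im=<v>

Re=-0.2532 Im=0.3007

Need the full column D^3_{m',-2} for m'=−3..3 at α=1.6328, β=1.5258, γ=4.1518.
cos(β/2)=0.722835, sin(β/2)=0.691021
d^3_{-3,-2}: single k=1 term ⇒ +0.334013;  D = +0.268779+0.198298i
d^3_{-2,-2}: k∈[0..1] ⇒ +0.142638 -0.651792 = -0.509154;  D = -0.276308+0.427658i
d^3_{-1,-2}: k∈[0..1] ⇒ -0.431208 +0.788171 = +0.356963;  D = -0.311254-0.174766i
d^3_{0,-2}: k∈[0..1] ⇒ +0.714002 -0.652534 = +0.061468;  D = -0.026715+0.055359i
d^3_{1,-2}: k∈[0..1] ⇒ -0.788171 +0.360159 = -0.428012;  D = -0.396260-0.161781i
d^3_{2,-2}: k∈[0..1] ⇒ +0.595679 -0.108879 = +0.486800;  D = +0.155721-0.461221i
d^3_{3,-2}: single k=0 term ⇒ -0.278978;  D = +0.269341+0.072692i
Y_3^{m'}(θ=2.457,φ=1.4726) and Σ D·Y over m':
  (+0.2688+0.1983i)·(-0.0306+0.1010i)  (-0.2763+0.4277i)·(+0.3105+0.0618i)  (-0.3113-0.1748i)·(+0.0401-0.4069i)  (-0.0267+0.0554i)·(-0.0002+0.0000i)  (-0.3963-0.1618i)·(-0.0401-0.4069i)  (+0.1557-0.4612i)·(+0.3105-0.0618i)  (+0.2693+0.0727i)·(+0.0306+0.1010i)
Y_3^-2(R⁻¹ n̂) = -0.253219+0.300717i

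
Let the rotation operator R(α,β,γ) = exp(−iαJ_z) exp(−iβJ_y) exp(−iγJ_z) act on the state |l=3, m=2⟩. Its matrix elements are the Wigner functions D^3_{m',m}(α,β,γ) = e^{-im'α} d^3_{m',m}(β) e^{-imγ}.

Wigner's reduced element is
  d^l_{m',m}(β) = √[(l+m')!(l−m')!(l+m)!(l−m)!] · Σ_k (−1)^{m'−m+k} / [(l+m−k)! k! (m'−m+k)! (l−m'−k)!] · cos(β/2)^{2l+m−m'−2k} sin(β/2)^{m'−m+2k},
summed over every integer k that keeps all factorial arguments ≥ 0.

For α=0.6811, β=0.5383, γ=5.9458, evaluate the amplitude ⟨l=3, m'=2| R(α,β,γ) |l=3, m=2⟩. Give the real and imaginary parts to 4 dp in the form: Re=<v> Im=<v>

D^3_{2,2}(0.6811,0.5383,5.9458) = e^{-i·2·0.6811}·d^3_{2,2}(0.5383)·e^{-i·2·5.9458}. Compute d first:
Half-angle: c=0.963997, s=0.265912. N=√(120·1·120·1)=120.000000
Admissible k: 0..1 (factorial args all ≥0)
  k=0: (−1)^0·120.0000/(120)·0.9640^6·0.2659^0 = +0.802518
  k=1: (−1)^1·120.0000/(24)·0.9640^4·0.2659^2 = -0.305316
d^3_{2,2}(0.5383) = +0.802518 -0.305316 = +0.497202
D = (+0.207087-0.978323i)·(+0.497202)·(+0.780850+0.624718i) = +0.384277-0.315501i

Re=0.3843 Im=-0.3155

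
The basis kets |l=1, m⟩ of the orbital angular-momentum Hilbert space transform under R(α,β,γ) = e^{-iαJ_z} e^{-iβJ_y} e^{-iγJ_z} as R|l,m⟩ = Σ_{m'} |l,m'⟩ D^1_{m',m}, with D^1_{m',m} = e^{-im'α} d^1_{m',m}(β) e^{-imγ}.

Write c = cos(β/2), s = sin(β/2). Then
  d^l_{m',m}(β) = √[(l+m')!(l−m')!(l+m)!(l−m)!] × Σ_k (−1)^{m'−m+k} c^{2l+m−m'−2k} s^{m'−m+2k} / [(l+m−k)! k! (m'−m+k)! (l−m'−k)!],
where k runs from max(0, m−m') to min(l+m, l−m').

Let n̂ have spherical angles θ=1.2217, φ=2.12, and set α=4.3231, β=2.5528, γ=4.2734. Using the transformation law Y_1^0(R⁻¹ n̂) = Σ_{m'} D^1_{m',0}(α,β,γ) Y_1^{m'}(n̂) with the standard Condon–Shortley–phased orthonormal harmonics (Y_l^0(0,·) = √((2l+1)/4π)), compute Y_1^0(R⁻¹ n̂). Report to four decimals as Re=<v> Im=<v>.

Re=-0.2897 Im=0.0000

Need the full column D^1_{m',0} for m'=−1..1 at α=4.3231, β=2.5528, γ=4.2734.
cos(β/2)=0.290162, sin(β/2)=0.956977
d^1_{-1,0}: single k=1 term ⇒ +0.392697;  D = -0.149041-0.363315i
d^1_{0,0}: k∈[0..1] ⇒ +0.084194 -0.915806 = -0.831612;  D = -0.831612+0.000000i
d^1_{1,0}: single k=0 term ⇒ -0.392697;  D = +0.149041-0.363315i
Y_1^{m'}(θ=1.2217,φ=2.12) and Σ D·Y over m':
  (-0.1490-0.3633i)·(-0.1695-0.2769i)  (-0.8316+0.0000i)·(+0.1671+0.0000i)  (+0.1490-0.3633i)·(+0.1695-0.2769i)
Y_1^0(R⁻¹ n̂) = -0.289679+0.000000i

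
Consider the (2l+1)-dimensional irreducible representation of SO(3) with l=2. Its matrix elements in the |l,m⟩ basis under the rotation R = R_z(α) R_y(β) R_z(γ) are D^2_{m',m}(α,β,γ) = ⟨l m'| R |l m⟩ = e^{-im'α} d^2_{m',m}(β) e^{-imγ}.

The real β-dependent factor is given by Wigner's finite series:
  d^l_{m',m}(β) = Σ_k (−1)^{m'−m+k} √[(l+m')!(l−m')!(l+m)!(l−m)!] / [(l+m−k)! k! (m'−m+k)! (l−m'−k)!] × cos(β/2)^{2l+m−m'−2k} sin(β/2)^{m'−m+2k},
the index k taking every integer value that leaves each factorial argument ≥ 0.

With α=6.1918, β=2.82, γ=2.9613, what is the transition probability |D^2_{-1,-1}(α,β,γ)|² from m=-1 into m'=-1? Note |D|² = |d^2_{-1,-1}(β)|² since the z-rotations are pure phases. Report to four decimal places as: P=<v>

D^2_{-1,-1}(6.1918,2.82,2.9613) = e^{-i·-1·6.1918}·d^2_{-1,-1}(2.82)·e^{-i·-1·2.9613}. Compute d first:
c=cos(2.82/2)=0.160104, s=sin(2.82/2)=0.987100; N=√[1·6·1·6]=6.000000
The bounds max(0,m−m')=0 and min(l+m,l−m')=1 give 2 terms
  k=0: (−1)^0·6.0000/(6)·0.1601^4·0.9871^0 = +0.000657
  k=1: (−1)^1·6.0000/(2)·0.1601^2·0.9871^2 = -0.074929
d^2_{-1,-1}(2.82) = +0.000657 -0.074929 = -0.074272
|D^2_{-1,-1}|² = |d^2_{-1,-1}(β)|² = (-0.074272)² = 0.005516 (the z-rotation phases have unit modulus)

P=0.0055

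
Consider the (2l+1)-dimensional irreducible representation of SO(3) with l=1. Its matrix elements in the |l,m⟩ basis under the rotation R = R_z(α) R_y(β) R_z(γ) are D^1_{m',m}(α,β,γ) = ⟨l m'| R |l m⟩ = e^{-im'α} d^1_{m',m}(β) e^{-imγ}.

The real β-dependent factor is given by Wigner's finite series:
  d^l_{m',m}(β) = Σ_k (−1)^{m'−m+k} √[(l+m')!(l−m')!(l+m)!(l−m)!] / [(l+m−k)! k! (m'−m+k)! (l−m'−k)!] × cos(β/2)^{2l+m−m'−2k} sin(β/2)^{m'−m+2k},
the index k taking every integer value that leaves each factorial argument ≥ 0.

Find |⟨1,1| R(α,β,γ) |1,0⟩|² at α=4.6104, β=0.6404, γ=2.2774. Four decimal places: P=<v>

P=0.1785

D^1_{1,0}(4.6104,0.6404,2.2774) = e^{-i·1·4.6104}·d^1_{1,0}(0.6404)·e^{-i·0·2.2774}. Compute d first:
c=cos(0.6404/2)=0.949172, s=sin(0.6404/2)=0.314756; N=√[2·1·1·1]=1.414214
k∈{0} keeps every argument non-negative
  k=0: (−1)^1·1.4142/(1)·0.9492^1·0.3148^1 = -0.422508
d^1_{1,0}(0.6404) = -0.422508
|D^1_{1,0}|² = |d^1_{1,0}(β)|² = (-0.422508)² = 0.178513 (the z-rotation phases have unit modulus)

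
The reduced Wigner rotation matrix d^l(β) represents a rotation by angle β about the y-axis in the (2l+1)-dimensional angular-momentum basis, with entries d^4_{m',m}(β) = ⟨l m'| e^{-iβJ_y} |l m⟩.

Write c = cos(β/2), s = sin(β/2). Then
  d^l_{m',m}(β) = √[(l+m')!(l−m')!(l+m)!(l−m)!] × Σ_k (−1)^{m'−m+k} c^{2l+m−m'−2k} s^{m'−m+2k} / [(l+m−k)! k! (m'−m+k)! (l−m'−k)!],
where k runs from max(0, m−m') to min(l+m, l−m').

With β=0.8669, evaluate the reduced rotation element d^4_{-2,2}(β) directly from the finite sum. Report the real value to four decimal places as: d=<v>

d^4_{-2,2}(β=0.8669) via Wigner's sum:
With c≡cos(β/2)=0.907522 and s≡sin(β/2)=0.420004, N=[2·720·720·2]^{1/2}=1440.000000
k: max(0,(2)−(-2))=4 … min(4+(2),4−(-2))=6
  k=4: (−1)^0·1440.0000/(96)·0.9075^4·0.4200^4 = +0.316617
  k=5: (−1)^1·1440.0000/(120)·0.9075^2·0.4200^6 = -0.054252
  k=6: (−1)^2·1440.0000/(1440)·0.9075^0·0.4200^8 = +0.000968
d^4_{-2,2}(0.8669) = +0.316617 -0.054252 +0.000968 = +0.263334

d=0.2633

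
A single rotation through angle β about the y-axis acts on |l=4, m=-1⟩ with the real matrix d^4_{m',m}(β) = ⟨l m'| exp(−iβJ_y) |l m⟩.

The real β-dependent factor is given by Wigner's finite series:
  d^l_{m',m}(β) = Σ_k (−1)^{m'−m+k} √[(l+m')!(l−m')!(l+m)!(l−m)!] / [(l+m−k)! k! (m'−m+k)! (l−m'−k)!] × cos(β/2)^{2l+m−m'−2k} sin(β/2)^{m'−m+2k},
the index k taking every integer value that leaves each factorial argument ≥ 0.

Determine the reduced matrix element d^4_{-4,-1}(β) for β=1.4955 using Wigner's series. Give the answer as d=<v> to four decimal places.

d=0.4986

d^4_{-4,-1}(β=1.4955) via Wigner's sum:
Half-angle: c=0.733221, s=0.679991. N=√(1·40320·6·120)=5387.986637
The bounds max(0,m−m')=3 and min(l+m,l−m')=3 give 1 term
  k=3: (−1)^0·5387.9866/(720)·0.7332^5·0.6800^3 = +0.498628
d^4_{-4,-1}(1.4955) = +0.498628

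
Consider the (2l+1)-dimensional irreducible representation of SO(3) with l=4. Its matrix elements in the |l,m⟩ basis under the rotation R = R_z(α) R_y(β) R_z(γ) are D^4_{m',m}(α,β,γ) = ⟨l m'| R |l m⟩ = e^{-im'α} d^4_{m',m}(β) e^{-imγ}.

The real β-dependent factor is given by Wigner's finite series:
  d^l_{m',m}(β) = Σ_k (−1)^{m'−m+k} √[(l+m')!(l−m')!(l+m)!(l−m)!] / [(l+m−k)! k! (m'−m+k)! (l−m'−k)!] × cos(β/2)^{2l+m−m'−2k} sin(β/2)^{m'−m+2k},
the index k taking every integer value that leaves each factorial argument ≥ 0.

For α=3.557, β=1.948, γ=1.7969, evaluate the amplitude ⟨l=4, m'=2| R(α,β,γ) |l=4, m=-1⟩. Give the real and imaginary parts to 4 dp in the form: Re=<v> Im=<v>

Re=0.2147 Im=0.3106

D^4_{2,-1}(3.557,1.948,1.7969) = e^{-i·2·3.557}·d^4_{2,-1}(1.948)·e^{-i·-1·1.7969}. Compute d first:
c=cos(1.948/2)=0.561995, s=sin(1.948/2)=0.827140; N=√[720·2·6·120]=1018.233765
k∈{0,1,2} keeps every argument non-negative
  k=0: (−1)^3·1018.2338/(72)·0.5620^5·0.8271^3 = -0.448659
  k=1: (−1)^4·1018.2338/(48)·0.5620^3·0.8271^5 = +1.457809
  k=2: (−1)^5·1018.2338/(240)·0.5620^1·0.8271^7 = -0.631573
d^4_{2,-1}(1.948) = -0.448659 +1.457809 -0.631573 = +0.377577
D = (+0.674274-0.738481i)·(+0.377577)·(-0.224182+0.974547i) = +0.214662+0.310620i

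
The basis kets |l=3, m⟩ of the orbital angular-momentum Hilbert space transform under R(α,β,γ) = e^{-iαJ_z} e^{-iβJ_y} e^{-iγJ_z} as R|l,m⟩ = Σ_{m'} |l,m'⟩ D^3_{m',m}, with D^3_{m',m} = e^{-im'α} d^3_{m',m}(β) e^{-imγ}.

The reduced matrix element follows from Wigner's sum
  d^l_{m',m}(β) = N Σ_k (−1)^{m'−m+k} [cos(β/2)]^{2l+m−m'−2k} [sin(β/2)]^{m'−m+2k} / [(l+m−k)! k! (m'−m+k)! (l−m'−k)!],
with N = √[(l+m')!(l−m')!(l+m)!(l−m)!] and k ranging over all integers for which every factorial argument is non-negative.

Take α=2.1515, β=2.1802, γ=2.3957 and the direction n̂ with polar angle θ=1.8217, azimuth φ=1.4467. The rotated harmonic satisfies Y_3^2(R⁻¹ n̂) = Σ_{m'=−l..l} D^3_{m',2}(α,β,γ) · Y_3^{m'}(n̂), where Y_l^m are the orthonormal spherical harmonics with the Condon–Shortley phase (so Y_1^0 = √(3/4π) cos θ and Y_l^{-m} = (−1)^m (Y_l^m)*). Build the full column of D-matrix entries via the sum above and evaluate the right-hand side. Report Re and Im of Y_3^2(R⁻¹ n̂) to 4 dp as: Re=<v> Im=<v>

Re=-0.2299 Im=-0.2468

Need the full column D^3_{m',2} for m'=−3..3 at α=2.1515, β=2.1802, γ=2.3957.
cos(β/2)=0.462397, sin(β/2)=0.886673
d^3_{-3,2}: single k=5 term ⇒ +0.620738;  D = -0.057215+0.618095i
d^3_{-2,2}: k∈[4..5] ⇒ +0.660775 -0.485939 = +0.174837;  D = +0.154396-0.082036i
d^3_{-1,2}: k∈[3..4] ⇒ +0.435878 -0.801369 = -0.365491;  D = +0.320452+0.175768i
d^3_{0,2}: k∈[2..3] ⇒ +0.196855 -0.723843 = -0.526988;  D = -0.041595-0.525344i
d^3_{1,2}: k∈[1..2] ⇒ +0.059270 -0.435878 = -0.376608;  D = -0.297583+0.230820i
d^3_{2,2}: k∈[0..1] ⇒ +0.009774 -0.179703 = -0.169929;  D = +0.160739+0.055125i
d^3_{3,2}: single k=0 term ⇒ -0.045911;  D = -0.011373-0.044480i
Y_3^{m'}(θ=1.8217,φ=1.4467) and Σ D·Y over m':
  (-0.0572+0.6181i)·(-0.1380+0.3533i)  (+0.1544-0.0820i)·(+0.2308+0.0585i)  (+0.3205+0.1758i)·(-0.0268+0.2149i)  (-0.0416-0.5253i)·(+0.2494+0.0000i)  (-0.2976+0.2308i)·(+0.0268+0.2149i)  (+0.1607+0.0551i)·(+0.2308-0.0585i)  (-0.0114-0.0445i)·(+0.1380+0.3533i)
Y_3^2(R⁻¹ n̂) = -0.229879-0.246844i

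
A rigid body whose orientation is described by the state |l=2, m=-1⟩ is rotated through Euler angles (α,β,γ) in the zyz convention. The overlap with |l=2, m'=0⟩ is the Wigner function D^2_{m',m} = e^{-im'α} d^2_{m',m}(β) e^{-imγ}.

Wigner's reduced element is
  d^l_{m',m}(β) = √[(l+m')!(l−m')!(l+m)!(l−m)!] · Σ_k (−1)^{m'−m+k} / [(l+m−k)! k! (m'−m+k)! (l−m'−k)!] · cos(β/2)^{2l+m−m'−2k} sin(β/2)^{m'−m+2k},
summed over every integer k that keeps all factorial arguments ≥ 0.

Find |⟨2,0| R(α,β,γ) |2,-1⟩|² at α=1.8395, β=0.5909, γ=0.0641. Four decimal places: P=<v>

P=0.3211

D^2_{0,-1}(1.8395,0.5909,0.0641) = e^{-i·0·1.8395}·d^2_{0,-1}(0.5909)·e^{-i·-1·0.0641}. Compute d first:
With c≡cos(β/2)=0.956671 and s≡sin(β/2)=0.291170, N=[2·2·1·6]^{1/2}=4.898979
The bounds max(0,m−m')=0 and min(l+m,l−m')=1 give 2 terms
  k=0: (−1)^1·4.8990/(2)·0.9567^3·0.2912^1 = -0.624469
  k=1: (−1)^2·4.8990/(2)·0.9567^1·0.2912^3 = +0.057847
d^2_{0,-1}(0.5909) = -0.624469 +0.057847 = -0.566622
|D^2_{0,-1}|² = |d^2_{0,-1}(β)|² = (-0.566622)² = 0.321061 (the z-rotation phases have unit modulus)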